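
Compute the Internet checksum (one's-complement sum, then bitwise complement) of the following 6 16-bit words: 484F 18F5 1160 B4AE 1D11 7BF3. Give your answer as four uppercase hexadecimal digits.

One's-complement addition (fold any carry out of bit 15 back into bit 0):
  0x484F + 0x18F5 = 0x06144
  0x6144 + 0x1160 = 0x072A4
  0x72A4 + 0xB4AE = 0x12752 → wrap carry → 0x2753
  0x2753 + 0x1D11 = 0x04464
  0x4464 + 0x7BF3 = 0x0C057
One's-complement sum = 0xC057.
Checksum = ~0xC057 & 0xFFFF = 0x3FA8.

3FA8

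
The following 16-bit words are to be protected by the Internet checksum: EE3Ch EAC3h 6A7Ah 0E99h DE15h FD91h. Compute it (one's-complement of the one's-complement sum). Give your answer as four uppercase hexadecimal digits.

One's-complement addition (fold any carry out of bit 15 back into bit 0):
  0xEE3C + 0xEAC3 = 0x1D8FF → wrap carry → 0xD900
  0xD900 + 0x6A7A = 0x1437A → wrap carry → 0x437B
  0x437B + 0x0E99 = 0x05214
  0x5214 + 0xDE15 = 0x13029 → wrap carry → 0x302A
  0x302A + 0xFD91 = 0x12DBB → wrap carry → 0x2DBC
One's-complement sum = 0x2DBC.
Checksum = ~0x2DBC & 0xFFFF = 0xD243.

D243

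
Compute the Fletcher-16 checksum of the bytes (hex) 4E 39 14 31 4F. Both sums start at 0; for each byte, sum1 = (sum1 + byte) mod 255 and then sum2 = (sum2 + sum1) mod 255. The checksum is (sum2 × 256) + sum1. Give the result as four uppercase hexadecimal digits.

5A1C

Running sums (mod 255):
  after byte 0 (4E): sum1=78, sum2=78
  after byte 1 (39): sum1=135, sum2=213
  after byte 2 (14): sum1=155, sum2=113
  after byte 3 (31): sum1=204, sum2=62
  after byte 4 (4F): sum1=28, sum2=90
Checksum = sum2·256 + sum1 = 90·256 + 28 = 23068 = 0x5A1C.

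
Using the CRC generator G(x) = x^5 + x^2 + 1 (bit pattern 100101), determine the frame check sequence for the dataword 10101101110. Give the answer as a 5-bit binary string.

00110

Append 5 zeros: 1010110111000000. Divide by 100101 (XOR where the leading bit is 1):
  pos 0: 101011 XOR 100101 = 001110
  pos 2: 111001 XOR 100101 = 011100
  pos 3: 111001 XOR 100101 = 011100
  pos 4: 111001 XOR 100101 = 011100
  pos 5: 111000 XOR 100101 = 011101
  pos 6: 111010 XOR 100101 = 011111
  pos 7: 111110 XOR 100101 = 011011
  pos 8: 110110 XOR 100101 = 010011
  pos 9: 100110 XOR 100101 = 000011
Remainder (last 5 bits) = 00110. This is the CRC / FCS.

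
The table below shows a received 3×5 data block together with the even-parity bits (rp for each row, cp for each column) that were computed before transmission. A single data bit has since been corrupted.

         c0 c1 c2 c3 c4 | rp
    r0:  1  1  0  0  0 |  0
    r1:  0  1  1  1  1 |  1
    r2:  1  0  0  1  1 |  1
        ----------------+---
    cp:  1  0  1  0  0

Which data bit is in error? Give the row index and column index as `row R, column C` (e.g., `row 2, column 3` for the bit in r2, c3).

Recompute each row's even parity and compare to rp:
  r0: data parity 0, sent rp 0 → ok
  r1: data parity 0, sent rp 1 → mismatch
  r2: data parity 1, sent rp 1 → ok
Recompute each column's even parity and compare to cp:
  c0: data parity 0, sent cp 1 → mismatch
  c1: data parity 0, sent cp 0 → ok
  c2: data parity 1, sent cp 1 → ok
  c3: data parity 0, sent cp 0 → ok
  c4: data parity 0, sent cp 0 → ok
Exactly one row (r1) and one column (c0) fail → the flipped bit is at their intersection.

row 1, column 0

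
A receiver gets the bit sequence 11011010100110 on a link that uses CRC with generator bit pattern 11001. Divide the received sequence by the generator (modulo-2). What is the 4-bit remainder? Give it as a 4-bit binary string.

Modulo-2 division of 11011010100110 by 11001:
  pos 0: 11011 XOR 11001 = 00010
  pos 3: 10010 XOR 11001 = 01011
  pos 4: 10111 XOR 11001 = 01110
  pos 5: 11100 XOR 11001 = 00101
  pos 7: 10101 XOR 11001 = 01100
  pos 8: 11001 XOR 11001 = 00000
Remainder = 0000 (zero — the frame passes the CRC check).

0000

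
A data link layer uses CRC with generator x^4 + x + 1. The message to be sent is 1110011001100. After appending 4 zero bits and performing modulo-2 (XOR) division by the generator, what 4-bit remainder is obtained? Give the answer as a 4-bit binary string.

0100

Append 4 zeros: 11100110011000000. Divide by 10011 (XOR where the leading bit is 1):
  pos 0: 11100 XOR 10011 = 01111
  pos 1: 11111 XOR 10011 = 01100
  pos 2: 11001 XOR 10011 = 01010
  pos 3: 10100 XOR 10011 = 00111
  pos 5: 11101 XOR 10011 = 01110
  pos 6: 11101 XOR 10011 = 01110
  pos 7: 11100 XOR 10011 = 01111
  pos 8: 11110 XOR 10011 = 01101
  pos 9: 11010 XOR 10011 = 01001
  pos 10: 10010 XOR 10011 = 00001
Remainder (last 4 bits) = 0100. This is the CRC / FCS.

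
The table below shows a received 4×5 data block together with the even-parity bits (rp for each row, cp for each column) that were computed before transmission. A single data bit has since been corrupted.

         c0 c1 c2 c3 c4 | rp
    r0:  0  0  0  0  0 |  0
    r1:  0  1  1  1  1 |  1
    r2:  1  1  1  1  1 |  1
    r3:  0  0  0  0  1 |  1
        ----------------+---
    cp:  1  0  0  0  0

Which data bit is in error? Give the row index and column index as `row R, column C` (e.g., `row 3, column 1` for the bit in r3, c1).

row 1, column 4

Recompute each row's even parity and compare to rp:
  r0: data parity 0, sent rp 0 → ok
  r1: data parity 0, sent rp 1 → mismatch
  r2: data parity 1, sent rp 1 → ok
  r3: data parity 1, sent rp 1 → ok
Recompute each column's even parity and compare to cp:
  c0: data parity 1, sent cp 1 → ok
  c1: data parity 0, sent cp 0 → ok
  c2: data parity 0, sent cp 0 → ok
  c3: data parity 0, sent cp 0 → ok
  c4: data parity 1, sent cp 0 → mismatch
Exactly one row (r1) and one column (c4) fail → the flipped bit is at their intersection.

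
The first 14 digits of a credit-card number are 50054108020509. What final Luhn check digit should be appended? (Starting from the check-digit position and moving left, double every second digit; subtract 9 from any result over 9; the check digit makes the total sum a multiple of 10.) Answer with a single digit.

7

Partial digits right→left: 9 0 5 0 2 0 8 0 1 4 5 0 0 5
Double every second digit counting from the check-digit position (so the 1st, 3rd, 5th, ... of the partial from the right).
  doubled (with −9 where >9): 9 1 4 7 2 1 0 → sum 24
  kept as-is: 0 0 0 0 4 0 5 → sum 9
Total = 24 + 9 = 33.
Check digit = (10 − (33 mod 10)) mod 10 = 7.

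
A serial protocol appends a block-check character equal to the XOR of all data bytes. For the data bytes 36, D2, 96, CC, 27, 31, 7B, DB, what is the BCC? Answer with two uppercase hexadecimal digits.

08

XOR the bytes together:
  start with 0x36
  0x36 ⊕ 0xD2 = 0xE4
  0xE4 ⊕ 0x96 = 0x72
  0x72 ⊕ 0xCC = 0xBE
  0xBE ⊕ 0x27 = 0x99
  0x99 ⊕ 0x31 = 0xA8
  0xA8 ⊕ 0x7B = 0xD3
  0xD3 ⊕ 0xDB = 0x08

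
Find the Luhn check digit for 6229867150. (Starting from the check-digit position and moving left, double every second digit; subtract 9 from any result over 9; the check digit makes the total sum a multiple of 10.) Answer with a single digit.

Partial digits right→left: 0 5 1 7 6 8 9 2 2 6
Double every second digit counting from the check-digit position (so the 1st, 3rd, 5th, ... of the partial from the right).
  doubled (with −9 where >9): 0 2 3 9 4 → sum 18
  kept as-is: 5 7 8 2 6 → sum 28
Total = 18 + 28 = 46.
Check digit = (10 − (46 mod 10)) mod 10 = 4.

4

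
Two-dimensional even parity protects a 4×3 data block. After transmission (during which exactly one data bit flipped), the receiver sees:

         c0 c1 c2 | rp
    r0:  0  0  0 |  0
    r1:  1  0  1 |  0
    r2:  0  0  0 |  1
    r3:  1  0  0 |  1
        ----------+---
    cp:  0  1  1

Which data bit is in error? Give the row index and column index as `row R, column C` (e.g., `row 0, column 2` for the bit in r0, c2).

row 2, column 1

Recompute each row's even parity and compare to rp:
  r0: data parity 0, sent rp 0 → ok
  r1: data parity 0, sent rp 0 → ok
  r2: data parity 0, sent rp 1 → mismatch
  r3: data parity 1, sent rp 1 → ok
Recompute each column's even parity and compare to cp:
  c0: data parity 0, sent cp 0 → ok
  c1: data parity 0, sent cp 1 → mismatch
  c2: data parity 1, sent cp 1 → ok
Exactly one row (r2) and one column (c1) fail → the flipped bit is at their intersection.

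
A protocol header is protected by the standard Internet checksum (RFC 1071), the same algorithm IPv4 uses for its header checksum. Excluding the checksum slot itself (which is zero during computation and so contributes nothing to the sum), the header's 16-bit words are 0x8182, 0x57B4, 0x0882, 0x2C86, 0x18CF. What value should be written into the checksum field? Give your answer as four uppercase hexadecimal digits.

D8F1

One's-complement addition (fold any carry out of bit 15 back into bit 0):
  0x8182 + 0x57B4 = 0x0D936
  0xD936 + 0x0882 = 0x0E1B8
  0xE1B8 + 0x2C86 = 0x10E3E → wrap carry → 0x0E3F
  0x0E3F + 0x18CF = 0x0270E
One's-complement sum = 0x270E.
Checksum = ~0x270E & 0xFFFF = 0xD8F1.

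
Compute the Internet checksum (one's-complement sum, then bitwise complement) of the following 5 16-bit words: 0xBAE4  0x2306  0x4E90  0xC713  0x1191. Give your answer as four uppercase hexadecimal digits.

FADF

One's-complement addition (fold any carry out of bit 15 back into bit 0):
  0xBAE4 + 0x2306 = 0x0DDEA
  0xDDEA + 0x4E90 = 0x12C7A → wrap carry → 0x2C7B
  0x2C7B + 0xC713 = 0x0F38E
  0xF38E + 0x1191 = 0x1051F → wrap carry → 0x0520
One's-complement sum = 0x0520.
Checksum = ~0x0520 & 0xFFFF = 0xFADF.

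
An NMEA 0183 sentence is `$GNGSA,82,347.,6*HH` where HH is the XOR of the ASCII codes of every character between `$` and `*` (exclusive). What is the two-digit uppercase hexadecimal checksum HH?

52

XOR the ASCII codes of the payload characters:
  'G' = 0x47 → acc = 0x47
  'N' = 0x4E → acc = 0x09
  'G' = 0x47 → acc = 0x4E
  'S' = 0x53 → acc = 0x1D
  'A' = 0x41 → acc = 0x5C
  ',' = 0x2C → acc = 0x70
  '8' = 0x38 → acc = 0x48
  '2' = 0x32 → acc = 0x7A
  ',' = 0x2C → acc = 0x56
  '3' = 0x33 → acc = 0x65
  '4' = 0x34 → acc = 0x51
  '7' = 0x37 → acc = 0x66
  '.' = 0x2E → acc = 0x48
  ',' = 0x2C → acc = 0x64
  '6' = 0x36 → acc = 0x52
Checksum = 0x52.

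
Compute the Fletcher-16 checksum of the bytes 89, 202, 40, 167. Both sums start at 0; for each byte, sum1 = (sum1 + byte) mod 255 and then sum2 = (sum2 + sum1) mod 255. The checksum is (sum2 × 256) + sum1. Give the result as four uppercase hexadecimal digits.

BDF3

Running sums (mod 255):
  after byte 0 (89): sum1=89, sum2=89
  after byte 1 (202): sum1=36, sum2=125
  after byte 2 (40): sum1=76, sum2=201
  after byte 3 (167): sum1=243, sum2=189
Checksum = sum2·256 + sum1 = 189·256 + 243 = 48627 = 0xBDF3.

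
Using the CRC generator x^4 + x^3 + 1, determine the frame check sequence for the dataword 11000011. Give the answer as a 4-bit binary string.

Append 4 zeros: 110000110000. Divide by 11001 (XOR where the leading bit is 1):
  pos 0: 11000 XOR 11001 = 00001
  pos 4: 10110 XOR 11001 = 01111
  pos 5: 11110 XOR 11001 = 00111
  pos 7: 11100 XOR 11001 = 00101
Remainder (last 4 bits) = 0101. This is the CRC / FCS.

0101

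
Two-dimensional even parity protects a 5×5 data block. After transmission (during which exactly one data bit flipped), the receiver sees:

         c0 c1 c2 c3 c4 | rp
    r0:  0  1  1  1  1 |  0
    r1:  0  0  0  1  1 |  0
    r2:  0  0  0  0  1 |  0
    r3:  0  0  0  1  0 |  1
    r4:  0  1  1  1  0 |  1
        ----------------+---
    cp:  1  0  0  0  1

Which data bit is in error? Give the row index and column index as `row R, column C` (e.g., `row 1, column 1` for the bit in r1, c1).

Recompute each row's even parity and compare to rp:
  r0: data parity 0, sent rp 0 → ok
  r1: data parity 0, sent rp 0 → ok
  r2: data parity 1, sent rp 0 → mismatch
  r3: data parity 1, sent rp 1 → ok
  r4: data parity 1, sent rp 1 → ok
Recompute each column's even parity and compare to cp:
  c0: data parity 0, sent cp 1 → mismatch
  c1: data parity 0, sent cp 0 → ok
  c2: data parity 0, sent cp 0 → ok
  c3: data parity 0, sent cp 0 → ok
  c4: data parity 1, sent cp 1 → ok
Exactly one row (r2) and one column (c0) fail → the flipped bit is at their intersection.

row 2, column 0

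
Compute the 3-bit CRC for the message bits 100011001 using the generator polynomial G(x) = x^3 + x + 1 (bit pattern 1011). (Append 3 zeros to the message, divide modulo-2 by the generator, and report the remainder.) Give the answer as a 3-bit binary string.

Append 3 zeros: 100011001000. Divide by 1011 (XOR where the leading bit is 1):
  pos 0: 1000 XOR 1011 = 0011
  pos 2: 1111 XOR 1011 = 0100
  pos 3: 1000 XOR 1011 = 0011
  pos 5: 1101 XOR 1011 = 0110
  pos 6: 1100 XOR 1011 = 0111
  pos 7: 1110 XOR 1011 = 0101
  pos 8: 1010 XOR 1011 = 0001
Remainder (last 3 bits) = 001. This is the CRC / FCS.

001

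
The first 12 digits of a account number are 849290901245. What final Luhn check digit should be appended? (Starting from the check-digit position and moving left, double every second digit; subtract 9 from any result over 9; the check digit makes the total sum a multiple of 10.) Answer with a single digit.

3

Partial digits right→left: 5 4 2 1 0 9 0 9 2 9 4 8
Double every second digit counting from the check-digit position (so the 1st, 3rd, 5th, ... of the partial from the right).
  doubled (with −9 where >9): 1 4 0 0 4 8 → sum 17
  kept as-is: 4 1 9 9 9 8 → sum 40
Total = 17 + 40 = 57.
Check digit = (10 − (57 mod 10)) mod 10 = 3.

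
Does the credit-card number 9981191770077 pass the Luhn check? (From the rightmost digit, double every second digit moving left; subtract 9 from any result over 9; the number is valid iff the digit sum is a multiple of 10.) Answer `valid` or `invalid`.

invalid

From the right, keep odd positions and double even positions (subtract 9 from any doubled value over 9):
  doubled (positions 2,4,...): 5 0 5 9 2 9 → sum 30
  kept (positions 1,3,...): 7 0 7 1 1 8 9 → sum 33
Total = 63.
63 mod 10 = 3, so the number is invalid.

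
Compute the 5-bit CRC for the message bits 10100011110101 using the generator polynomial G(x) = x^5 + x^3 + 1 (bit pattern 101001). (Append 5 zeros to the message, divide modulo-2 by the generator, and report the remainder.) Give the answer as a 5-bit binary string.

Append 5 zeros: 1010001111010100000. Divide by 101001 (XOR where the leading bit is 1):
  pos 0: 101000 XOR 101001 = 000001
  pos 5: 111110 XOR 101001 = 010111
  pos 6: 101111 XOR 101001 = 000110
  pos 9: 110010 XOR 101001 = 011011
  pos 10: 110110 XOR 101001 = 011111
  pos 11: 111110 XOR 101001 = 010111
  pos 12: 101110 XOR 101001 = 000111
Remainder (last 5 bits) = 01110. This is the CRC / FCS.

01110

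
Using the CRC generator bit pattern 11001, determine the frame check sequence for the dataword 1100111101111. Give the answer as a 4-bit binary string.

Append 4 zeros: 11001111011110000. Divide by 11001 (XOR where the leading bit is 1):
  pos 0: 11001 XOR 11001 = 00000
  pos 5: 11101 XOR 11001 = 00100
  pos 7: 10011 XOR 11001 = 01010
  pos 8: 10101 XOR 11001 = 01100
  pos 9: 11000 XOR 11001 = 00001
Remainder (last 4 bits) = 1000. This is the CRC / FCS.

1000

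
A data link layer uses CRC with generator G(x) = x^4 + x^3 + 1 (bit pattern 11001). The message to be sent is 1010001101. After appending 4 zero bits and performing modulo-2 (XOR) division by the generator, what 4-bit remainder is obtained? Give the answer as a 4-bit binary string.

1010

Append 4 zeros: 10100011010000. Divide by 11001 (XOR where the leading bit is 1):
  pos 0: 10100 XOR 11001 = 01101
  pos 1: 11010 XOR 11001 = 00011
  pos 4: 11110 XOR 11001 = 00111
  pos 6: 11110 XOR 11001 = 00111
  pos 8: 11100 XOR 11001 = 00101
Remainder (last 4 bits) = 1010. This is the CRC / FCS.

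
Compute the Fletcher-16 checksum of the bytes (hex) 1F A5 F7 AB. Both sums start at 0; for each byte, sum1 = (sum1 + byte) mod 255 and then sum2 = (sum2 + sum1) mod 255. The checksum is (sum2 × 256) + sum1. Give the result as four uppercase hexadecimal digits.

0968

Running sums (mod 255):
  after byte 0 (1F): sum1=31, sum2=31
  after byte 1 (A5): sum1=196, sum2=227
  after byte 2 (F7): sum1=188, sum2=160
  after byte 3 (AB): sum1=104, sum2=9
Checksum = sum2·256 + sum1 = 9·256 + 104 = 2408 = 0x0968.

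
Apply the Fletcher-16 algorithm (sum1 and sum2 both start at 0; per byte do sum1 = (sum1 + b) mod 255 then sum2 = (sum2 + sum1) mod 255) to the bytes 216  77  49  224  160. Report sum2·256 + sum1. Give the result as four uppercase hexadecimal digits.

Running sums (mod 255):
  after byte 0 (216): sum1=216, sum2=216
  after byte 1 (77): sum1=38, sum2=254
  after byte 2 (49): sum1=87, sum2=86
  after byte 3 (224): sum1=56, sum2=142
  after byte 4 (160): sum1=216, sum2=103
Checksum = sum2·256 + sum1 = 103·256 + 216 = 26584 = 0x67D8.

67D8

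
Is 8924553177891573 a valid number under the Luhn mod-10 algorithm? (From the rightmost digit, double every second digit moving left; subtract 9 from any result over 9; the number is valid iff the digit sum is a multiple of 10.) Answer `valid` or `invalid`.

valid

From the right, keep odd positions and double even positions (subtract 9 from any doubled value over 9):
  doubled (positions 2,4,...): 5 2 7 5 6 1 4 7 → sum 37
  kept (positions 1,3,...): 3 5 9 7 1 5 4 9 → sum 43
Total = 80.
80 mod 10 = 0, so the number is valid.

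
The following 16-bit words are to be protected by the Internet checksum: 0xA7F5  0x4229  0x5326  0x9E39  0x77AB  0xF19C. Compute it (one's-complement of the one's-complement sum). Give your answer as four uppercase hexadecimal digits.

One's-complement addition (fold any carry out of bit 15 back into bit 0):
  0xA7F5 + 0x4229 = 0x0EA1E
  0xEA1E + 0x5326 = 0x13D44 → wrap carry → 0x3D45
  0x3D45 + 0x9E39 = 0x0DB7E
  0xDB7E + 0x77AB = 0x15329 → wrap carry → 0x532A
  0x532A + 0xF19C = 0x144C6 → wrap carry → 0x44C7
One's-complement sum = 0x44C7.
Checksum = ~0x44C7 & 0xFFFF = 0xBB38.

BB38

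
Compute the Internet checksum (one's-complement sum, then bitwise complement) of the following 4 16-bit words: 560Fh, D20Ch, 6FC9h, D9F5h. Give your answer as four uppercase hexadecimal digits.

8E24

One's-complement addition (fold any carry out of bit 15 back into bit 0):
  0x560F + 0xD20C = 0x1281B → wrap carry → 0x281C
  0x281C + 0x6FC9 = 0x097E5
  0x97E5 + 0xD9F5 = 0x171DA → wrap carry → 0x71DB
One's-complement sum = 0x71DB.
Checksum = ~0x71DB & 0xFFFF = 0x8E24.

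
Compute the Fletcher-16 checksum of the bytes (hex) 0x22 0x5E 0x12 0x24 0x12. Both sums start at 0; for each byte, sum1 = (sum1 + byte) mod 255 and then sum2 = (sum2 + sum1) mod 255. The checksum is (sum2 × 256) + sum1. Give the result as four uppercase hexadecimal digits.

Running sums (mod 255):
  after byte 0 (0x22): sum1=34, sum2=34
  after byte 1 (0x5E): sum1=128, sum2=162
  after byte 2 (0x12): sum1=146, sum2=53
  after byte 3 (0x24): sum1=182, sum2=235
  after byte 4 (0x12): sum1=200, sum2=180
Checksum = sum2·256 + sum1 = 180·256 + 200 = 46280 = 0xB4C8.

B4C8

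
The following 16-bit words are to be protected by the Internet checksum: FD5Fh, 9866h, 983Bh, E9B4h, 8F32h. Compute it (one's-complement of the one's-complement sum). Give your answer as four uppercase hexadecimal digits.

5916

One's-complement addition (fold any carry out of bit 15 back into bit 0):
  0xFD5F + 0x9866 = 0x195C5 → wrap carry → 0x95C6
  0x95C6 + 0x983B = 0x12E01 → wrap carry → 0x2E02
  0x2E02 + 0xE9B4 = 0x117B6 → wrap carry → 0x17B7
  0x17B7 + 0x8F32 = 0x0A6E9
One's-complement sum = 0xA6E9.
Checksum = ~0xA6E9 & 0xFFFF = 0x5916.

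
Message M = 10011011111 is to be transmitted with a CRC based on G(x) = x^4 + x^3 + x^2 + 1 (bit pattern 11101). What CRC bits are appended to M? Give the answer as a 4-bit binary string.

Append 4 zeros: 100110111110000. Divide by 11101 (XOR where the leading bit is 1):
  pos 0: 10011 XOR 11101 = 01110
  pos 1: 11100 XOR 11101 = 00001
  pos 5: 11111 XOR 11101 = 00010
  pos 8: 10100 XOR 11101 = 01001
  pos 9: 10010 XOR 11101 = 01111
  pos 10: 11110 XOR 11101 = 00011
Remainder (last 4 bits) = 0011. This is the CRC / FCS.

0011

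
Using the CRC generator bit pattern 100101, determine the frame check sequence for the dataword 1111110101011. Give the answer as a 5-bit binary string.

01011

Append 5 zeros: 111111010101100000. Divide by 100101 (XOR where the leading bit is 1):
  pos 0: 111111 XOR 100101 = 011010
  pos 1: 110100 XOR 100101 = 010001
  pos 2: 100011 XOR 100101 = 000110
  pos 5: 110010 XOR 100101 = 010111
  pos 6: 101111 XOR 100101 = 001010
  pos 8: 101010 XOR 100101 = 001111
  pos 10: 111100 XOR 100101 = 011001
  pos 11: 110010 XOR 100101 = 010111
  pos 12: 101110 XOR 100101 = 001011
Remainder (last 5 bits) = 01011. This is the CRC / FCS.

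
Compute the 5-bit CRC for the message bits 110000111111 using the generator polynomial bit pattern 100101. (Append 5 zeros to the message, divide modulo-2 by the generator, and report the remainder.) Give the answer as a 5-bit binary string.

11001

Append 5 zeros: 11000011111100000. Divide by 100101 (XOR where the leading bit is 1):
  pos 0: 110000 XOR 100101 = 010101
  pos 1: 101011 XOR 100101 = 001110
  pos 3: 111011 XOR 100101 = 011110
  pos 4: 111101 XOR 100101 = 011000
  pos 5: 110001 XOR 100101 = 010100
  pos 6: 101001 XOR 100101 = 001100
  pos 8: 110000 XOR 100101 = 010101
  pos 9: 101010 XOR 100101 = 001111
  pos 11: 111100 XOR 100101 = 011001
Remainder (last 5 bits) = 11001. This is the CRC / FCS.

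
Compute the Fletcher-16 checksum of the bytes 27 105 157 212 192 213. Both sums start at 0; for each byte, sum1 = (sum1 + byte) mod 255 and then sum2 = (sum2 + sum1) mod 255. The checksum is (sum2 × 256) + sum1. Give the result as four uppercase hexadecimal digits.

FD8D

Running sums (mod 255):
  after byte 0 (27): sum1=27, sum2=27
  after byte 1 (105): sum1=132, sum2=159
  after byte 2 (157): sum1=34, sum2=193
  after byte 3 (212): sum1=246, sum2=184
  after byte 4 (192): sum1=183, sum2=112
  after byte 5 (213): sum1=141, sum2=253
Checksum = sum2·256 + sum1 = 253·256 + 141 = 64909 = 0xFD8D.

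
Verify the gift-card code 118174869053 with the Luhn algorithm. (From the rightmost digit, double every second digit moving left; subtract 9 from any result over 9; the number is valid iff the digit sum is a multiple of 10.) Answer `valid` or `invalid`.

invalid

From the right, keep odd positions and double even positions (subtract 9 from any doubled value over 9):
  doubled (positions 2,4,...): 1 9 7 5 7 2 → sum 31
  kept (positions 1,3,...): 3 0 6 4 1 1 → sum 15
Total = 46.
46 mod 10 = 6, so the number is invalid.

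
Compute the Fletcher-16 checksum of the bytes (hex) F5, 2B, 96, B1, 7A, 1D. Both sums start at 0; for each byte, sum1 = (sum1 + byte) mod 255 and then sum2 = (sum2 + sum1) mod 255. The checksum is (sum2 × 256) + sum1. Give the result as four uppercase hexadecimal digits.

1D01

Running sums (mod 255):
  after byte 0 (F5): sum1=245, sum2=245
  after byte 1 (2B): sum1=33, sum2=23
  after byte 2 (96): sum1=183, sum2=206
  after byte 3 (B1): sum1=105, sum2=56
  after byte 4 (7A): sum1=227, sum2=28
  after byte 5 (1D): sum1=1, sum2=29
Checksum = sum2·256 + sum1 = 29·256 + 1 = 7425 = 0x1D01.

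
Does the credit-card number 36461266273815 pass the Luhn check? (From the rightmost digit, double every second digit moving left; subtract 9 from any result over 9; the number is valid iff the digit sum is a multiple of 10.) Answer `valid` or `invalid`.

invalid

From the right, keep odd positions and double even positions (subtract 9 from any doubled value over 9):
  doubled (positions 2,4,...): 2 6 4 3 2 8 6 → sum 31
  kept (positions 1,3,...): 5 8 7 6 2 6 6 → sum 40
Total = 71.
71 mod 10 = 1, so the number is invalid.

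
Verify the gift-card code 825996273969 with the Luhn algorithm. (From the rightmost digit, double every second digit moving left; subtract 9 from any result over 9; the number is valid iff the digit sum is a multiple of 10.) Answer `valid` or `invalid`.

From the right, keep odd positions and double even positions (subtract 9 from any doubled value over 9):
  doubled (positions 2,4,...): 3 6 4 9 1 7 → sum 30
  kept (positions 1,3,...): 9 9 7 6 9 2 → sum 42
Total = 72.
72 mod 10 = 2, so the number is invalid.

invalid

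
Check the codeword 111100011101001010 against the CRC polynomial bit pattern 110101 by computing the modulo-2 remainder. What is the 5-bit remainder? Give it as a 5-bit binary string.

00000

Modulo-2 division of 111100011101001010 by 110101:
  pos 0: 111100 XOR 110101 = 001001
  pos 2: 100101 XOR 110101 = 010000
  pos 3: 100001 XOR 110101 = 010100
  pos 4: 101001 XOR 110101 = 011100
  pos 5: 111000 XOR 110101 = 001101
  pos 7: 110110 XOR 110101 = 000011
  pos 11: 110101 XOR 110101 = 000000
Remainder = 00000 (zero — the frame passes the CRC check).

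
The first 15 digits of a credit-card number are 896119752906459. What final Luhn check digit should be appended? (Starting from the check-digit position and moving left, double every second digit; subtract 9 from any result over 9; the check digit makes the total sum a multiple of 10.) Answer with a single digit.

8

Partial digits right→left: 9 5 4 6 0 9 2 5 7 9 1 1 6 9 8
Double every second digit counting from the check-digit position (so the 1st, 3rd, 5th, ... of the partial from the right).
  doubled (with −9 where >9): 9 8 0 4 5 2 3 7 → sum 38
  kept as-is: 5 6 9 5 9 1 9 → sum 44
Total = 38 + 44 = 82.
Check digit = (10 − (82 mod 10)) mod 10 = 8.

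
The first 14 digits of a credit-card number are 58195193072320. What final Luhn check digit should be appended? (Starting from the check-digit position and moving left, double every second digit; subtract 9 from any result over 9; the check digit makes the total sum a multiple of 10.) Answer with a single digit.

1

Partial digits right→left: 0 2 3 2 7 0 3 9 1 5 9 1 8 5
Double every second digit counting from the check-digit position (so the 1st, 3rd, 5th, ... of the partial from the right).
  doubled (with −9 where >9): 0 6 5 6 2 9 7 → sum 35
  kept as-is: 2 2 0 9 5 1 5 → sum 24
Total = 35 + 24 = 59.
Check digit = (10 − (59 mod 10)) mod 10 = 1.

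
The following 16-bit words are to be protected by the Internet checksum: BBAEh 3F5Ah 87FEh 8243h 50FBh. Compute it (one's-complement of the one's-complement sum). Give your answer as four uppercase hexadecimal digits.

One's-complement addition (fold any carry out of bit 15 back into bit 0):
  0xBBAE + 0x3F5A = 0x0FB08
  0xFB08 + 0x87FE = 0x18306 → wrap carry → 0x8307
  0x8307 + 0x8243 = 0x1054A → wrap carry → 0x054B
  0x054B + 0x50FB = 0x05646
One's-complement sum = 0x5646.
Checksum = ~0x5646 & 0xFFFF = 0xA9B9.

A9B9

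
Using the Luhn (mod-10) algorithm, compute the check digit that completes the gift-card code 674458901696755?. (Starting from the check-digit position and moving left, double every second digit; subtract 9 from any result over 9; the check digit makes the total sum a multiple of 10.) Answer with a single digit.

6

Partial digits right→left: 5 5 7 6 9 6 1 0 9 8 5 4 4 7 6
Double every second digit counting from the check-digit position (so the 1st, 3rd, 5th, ... of the partial from the right).
  doubled (with −9 where >9): 1 5 9 2 9 1 8 3 → sum 38
  kept as-is: 5 6 6 0 8 4 7 → sum 36
Total = 38 + 36 = 74.
Check digit = (10 − (74 mod 10)) mod 10 = 6.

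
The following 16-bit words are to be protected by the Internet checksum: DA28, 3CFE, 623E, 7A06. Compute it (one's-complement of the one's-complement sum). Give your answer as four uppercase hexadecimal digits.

0C94

One's-complement addition (fold any carry out of bit 15 back into bit 0):
  0xDA28 + 0x3CFE = 0x11726 → wrap carry → 0x1727
  0x1727 + 0x623E = 0x07965
  0x7965 + 0x7A06 = 0x0F36B
One's-complement sum = 0xF36B.
Checksum = ~0xF36B & 0xFFFF = 0x0C94.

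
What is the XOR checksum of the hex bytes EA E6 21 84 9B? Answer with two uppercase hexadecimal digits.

32

XOR the bytes together:
  start with 0xEA
  0xEA ⊕ 0xE6 = 0x0C
  0x0C ⊕ 0x21 = 0x2D
  0x2D ⊕ 0x84 = 0xA9
  0xA9 ⊕ 0x9B = 0x32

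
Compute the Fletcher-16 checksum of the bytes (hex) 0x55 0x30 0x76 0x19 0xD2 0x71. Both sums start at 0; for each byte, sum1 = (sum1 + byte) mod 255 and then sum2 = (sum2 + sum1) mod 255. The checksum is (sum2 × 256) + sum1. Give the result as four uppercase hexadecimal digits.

2D59

Running sums (mod 255):
  after byte 0 (0x55): sum1=85, sum2=85
  after byte 1 (0x30): sum1=133, sum2=218
  after byte 2 (0x76): sum1=251, sum2=214
  after byte 3 (0x19): sum1=21, sum2=235
  after byte 4 (0xD2): sum1=231, sum2=211
  after byte 5 (0x71): sum1=89, sum2=45
Checksum = sum2·256 + sum1 = 45·256 + 89 = 11609 = 0x2D59.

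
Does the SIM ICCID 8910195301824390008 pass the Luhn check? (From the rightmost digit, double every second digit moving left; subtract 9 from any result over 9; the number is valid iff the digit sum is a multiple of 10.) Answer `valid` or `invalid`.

From the right, keep odd positions and double even positions (subtract 9 from any doubled value over 9):
  doubled (positions 2,4,...): 0 0 6 4 2 6 9 0 9 → sum 36
  kept (positions 1,3,...): 8 0 9 4 8 0 5 1 1 8 → sum 44
Total = 80.
80 mod 10 = 0, so the number is valid.

valid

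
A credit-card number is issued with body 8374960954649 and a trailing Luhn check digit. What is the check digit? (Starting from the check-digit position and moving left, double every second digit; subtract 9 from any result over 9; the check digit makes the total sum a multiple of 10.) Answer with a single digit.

Partial digits right→left: 9 4 6 4 5 9 0 6 9 4 7 3 8
Double every second digit counting from the check-digit position (so the 1st, 3rd, 5th, ... of the partial from the right).
  doubled (with −9 where >9): 9 3 1 0 9 5 7 → sum 34
  kept as-is: 4 4 9 6 4 3 → sum 30
Total = 34 + 30 = 64.
Check digit = (10 − (64 mod 10)) mod 10 = 6.

6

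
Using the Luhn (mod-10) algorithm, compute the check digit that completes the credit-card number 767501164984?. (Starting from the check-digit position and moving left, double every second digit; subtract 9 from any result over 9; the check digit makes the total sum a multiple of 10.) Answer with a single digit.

Partial digits right→left: 4 8 9 4 6 1 1 0 5 7 6 7
Double every second digit counting from the check-digit position (so the 1st, 3rd, 5th, ... of the partial from the right).
  doubled (with −9 where >9): 8 9 3 2 1 3 → sum 26
  kept as-is: 8 4 1 0 7 7 → sum 27
Total = 26 + 27 = 53.
Check digit = (10 − (53 mod 10)) mod 10 = 7.

7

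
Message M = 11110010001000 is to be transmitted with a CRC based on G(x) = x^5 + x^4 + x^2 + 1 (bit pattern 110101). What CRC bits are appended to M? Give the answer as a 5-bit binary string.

Append 5 zeros: 1111001000100000000. Divide by 110101 (XOR where the leading bit is 1):
  pos 0: 111100 XOR 110101 = 001001
  pos 2: 100110 XOR 110101 = 010011
  pos 3: 100110 XOR 110101 = 010011
  pos 4: 100110 XOR 110101 = 010011
  pos 5: 100111 XOR 110101 = 010010
  pos 6: 100100 XOR 110101 = 010001
  pos 7: 100010 XOR 110101 = 010111
  pos 8: 101110 XOR 110101 = 011011
  pos 9: 110110 XOR 110101 = 000011
  pos 13: 110000 XOR 110101 = 000101
Remainder (last 5 bits) = 00101. This is the CRC / FCS.

00101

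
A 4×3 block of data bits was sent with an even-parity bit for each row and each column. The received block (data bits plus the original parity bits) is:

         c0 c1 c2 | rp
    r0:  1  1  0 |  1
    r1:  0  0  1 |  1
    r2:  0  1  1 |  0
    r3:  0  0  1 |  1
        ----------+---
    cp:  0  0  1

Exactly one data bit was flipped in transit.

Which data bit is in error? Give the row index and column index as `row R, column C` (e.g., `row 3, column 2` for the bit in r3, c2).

Recompute each row's even parity and compare to rp:
  r0: data parity 0, sent rp 1 → mismatch
  r1: data parity 1, sent rp 1 → ok
  r2: data parity 0, sent rp 0 → ok
  r3: data parity 1, sent rp 1 → ok
Recompute each column's even parity and compare to cp:
  c0: data parity 1, sent cp 0 → mismatch
  c1: data parity 0, sent cp 0 → ok
  c2: data parity 1, sent cp 1 → ok
Exactly one row (r0) and one column (c0) fail → the flipped bit is at their intersection.

row 0, column 0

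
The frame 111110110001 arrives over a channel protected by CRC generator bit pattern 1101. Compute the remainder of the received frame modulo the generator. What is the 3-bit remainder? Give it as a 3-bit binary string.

000

Modulo-2 division of 111110110001 by 1101:
  pos 0: 1111 XOR 1101 = 0010
  pos 2: 1010 XOR 1101 = 0111
  pos 3: 1111 XOR 1101 = 0010
  pos 5: 1010 XOR 1101 = 0111
  pos 6: 1110 XOR 1101 = 0011
  pos 8: 1101 XOR 1101 = 0000
Remainder = 000 (zero — the frame passes the CRC check).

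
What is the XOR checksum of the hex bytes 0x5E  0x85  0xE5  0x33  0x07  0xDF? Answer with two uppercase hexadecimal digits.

XOR the bytes together:
  start with 0x5E
  0x5E ⊕ 0x85 = 0xDB
  0xDB ⊕ 0xE5 = 0x3E
  0x3E ⊕ 0x33 = 0x0D
  0x0D ⊕ 0x07 = 0x0A
  0x0A ⊕ 0xDF = 0xD5

D5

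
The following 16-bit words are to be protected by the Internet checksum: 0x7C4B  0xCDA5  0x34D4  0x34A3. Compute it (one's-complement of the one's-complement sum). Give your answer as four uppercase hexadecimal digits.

4C97

One's-complement addition (fold any carry out of bit 15 back into bit 0):
  0x7C4B + 0xCDA5 = 0x149F0 → wrap carry → 0x49F1
  0x49F1 + 0x34D4 = 0x07EC5
  0x7EC5 + 0x34A3 = 0x0B368
One's-complement sum = 0xB368.
Checksum = ~0xB368 & 0xFFFF = 0x4C97.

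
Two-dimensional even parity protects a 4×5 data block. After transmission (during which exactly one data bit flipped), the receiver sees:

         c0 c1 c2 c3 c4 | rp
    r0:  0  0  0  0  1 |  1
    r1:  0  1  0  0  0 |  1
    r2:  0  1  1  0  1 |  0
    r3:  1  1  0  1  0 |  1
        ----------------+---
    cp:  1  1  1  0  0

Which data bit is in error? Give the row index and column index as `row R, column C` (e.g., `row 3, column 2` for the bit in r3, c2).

Recompute each row's even parity and compare to rp:
  r0: data parity 1, sent rp 1 → ok
  r1: data parity 1, sent rp 1 → ok
  r2: data parity 1, sent rp 0 → mismatch
  r3: data parity 1, sent rp 1 → ok
Recompute each column's even parity and compare to cp:
  c0: data parity 1, sent cp 1 → ok
  c1: data parity 1, sent cp 1 → ok
  c2: data parity 1, sent cp 1 → ok
  c3: data parity 1, sent cp 0 → mismatch
  c4: data parity 0, sent cp 0 → ok
Exactly one row (r2) and one column (c3) fail → the flipped bit is at their intersection.

row 2, column 3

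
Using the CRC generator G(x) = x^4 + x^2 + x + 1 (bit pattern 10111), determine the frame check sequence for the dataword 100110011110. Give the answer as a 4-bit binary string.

1101

Append 4 zeros: 1001100111100000. Divide by 10111 (XOR where the leading bit is 1):
  pos 0: 10011 XOR 10111 = 00100
  pos 2: 10000 XOR 10111 = 00111
  pos 4: 11111 XOR 10111 = 01000
  pos 5: 10001 XOR 10111 = 00110
  pos 7: 11010 XOR 10111 = 01101
  pos 8: 11010 XOR 10111 = 01101
  pos 9: 11010 XOR 10111 = 01101
  pos 10: 11010 XOR 10111 = 01101
  pos 11: 11010 XOR 10111 = 01101
Remainder (last 4 bits) = 1101. This is the CRC / FCS.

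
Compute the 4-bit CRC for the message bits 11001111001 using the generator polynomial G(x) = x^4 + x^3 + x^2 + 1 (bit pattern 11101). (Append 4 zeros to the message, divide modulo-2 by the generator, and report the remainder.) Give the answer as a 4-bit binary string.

1101

Append 4 zeros: 110011110010000. Divide by 11101 (XOR where the leading bit is 1):
  pos 0: 11001 XOR 11101 = 00100
  pos 2: 10011 XOR 11101 = 01110
  pos 3: 11101 XOR 11101 = 00000
  pos 10: 10000 XOR 11101 = 01101
Remainder (last 4 bits) = 1101. This is the CRC / FCS.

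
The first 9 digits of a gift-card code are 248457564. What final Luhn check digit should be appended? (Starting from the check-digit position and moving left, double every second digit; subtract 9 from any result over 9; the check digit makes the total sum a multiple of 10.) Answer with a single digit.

Partial digits right→left: 4 6 5 7 5 4 8 4 2
Double every second digit counting from the check-digit position (so the 1st, 3rd, 5th, ... of the partial from the right).
  doubled (with −9 where >9): 8 1 1 7 4 → sum 21
  kept as-is: 6 7 4 4 → sum 21
Total = 21 + 21 = 42.
Check digit = (10 − (42 mod 10)) mod 10 = 8.

8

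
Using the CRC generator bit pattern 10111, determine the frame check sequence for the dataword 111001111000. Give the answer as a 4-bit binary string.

0111

Append 4 zeros: 1110011110000000. Divide by 10111 (XOR where the leading bit is 1):
  pos 0: 11100 XOR 10111 = 01011
  pos 1: 10111 XOR 10111 = 00000
  pos 6: 11100 XOR 10111 = 01011
  pos 7: 10110 XOR 10111 = 00001
  pos 11: 10000 XOR 10111 = 00111
Remainder (last 4 bits) = 0111. This is the CRC / FCS.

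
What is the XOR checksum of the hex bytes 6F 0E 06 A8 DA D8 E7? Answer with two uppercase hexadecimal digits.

XOR the bytes together:
  start with 0x6F
  0x6F ⊕ 0x0E = 0x61
  0x61 ⊕ 0x06 = 0x67
  0x67 ⊕ 0xA8 = 0xCF
  0xCF ⊕ 0xDA = 0x15
  0x15 ⊕ 0xD8 = 0xCD
  0xCD ⊕ 0xE7 = 0x2A

2A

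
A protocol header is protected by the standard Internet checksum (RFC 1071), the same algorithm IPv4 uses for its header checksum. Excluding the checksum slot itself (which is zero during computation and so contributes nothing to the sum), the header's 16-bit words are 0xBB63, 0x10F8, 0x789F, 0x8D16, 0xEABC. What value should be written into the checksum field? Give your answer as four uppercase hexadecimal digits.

One's-complement addition (fold any carry out of bit 15 back into bit 0):
  0xBB63 + 0x10F8 = 0x0CC5B
  0xCC5B + 0x789F = 0x144FA → wrap carry → 0x44FB
  0x44FB + 0x8D16 = 0x0D211
  0xD211 + 0xEABC = 0x1BCCD → wrap carry → 0xBCCE
One's-complement sum = 0xBCCE.
Checksum = ~0xBCCE & 0xFFFF = 0x4331.

4331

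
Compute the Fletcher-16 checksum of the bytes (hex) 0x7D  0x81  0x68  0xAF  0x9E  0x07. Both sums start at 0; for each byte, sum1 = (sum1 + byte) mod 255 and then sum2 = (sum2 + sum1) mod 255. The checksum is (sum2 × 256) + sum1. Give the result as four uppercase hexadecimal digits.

6DBC

Running sums (mod 255):
  after byte 0 (0x7D): sum1=125, sum2=125
  after byte 1 (0x81): sum1=254, sum2=124
  after byte 2 (0x68): sum1=103, sum2=227
  after byte 3 (0xAF): sum1=23, sum2=250
  after byte 4 (0x9E): sum1=181, sum2=176
  after byte 5 (0x07): sum1=188, sum2=109
Checksum = sum2·256 + sum1 = 109·256 + 188 = 28092 = 0x6DBC.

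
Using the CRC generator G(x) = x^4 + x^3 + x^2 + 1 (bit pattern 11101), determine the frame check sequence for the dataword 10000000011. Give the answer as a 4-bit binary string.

1011

Append 4 zeros: 100000000110000. Divide by 11101 (XOR where the leading bit is 1):
  pos 0: 10000 XOR 11101 = 01101
  pos 1: 11010 XOR 11101 = 00111
  pos 3: 11100 XOR 11101 = 00001
  pos 7: 10110 XOR 11101 = 01011
  pos 8: 10110 XOR 11101 = 01011
  pos 9: 10110 XOR 11101 = 01011
  pos 10: 10110 XOR 11101 = 01011
Remainder (last 4 bits) = 1011. This is the CRC / FCS.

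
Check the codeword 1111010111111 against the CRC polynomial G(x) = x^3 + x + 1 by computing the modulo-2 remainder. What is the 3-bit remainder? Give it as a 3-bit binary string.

010

Modulo-2 division of 1111010111111 by 1011:
  pos 0: 1111 XOR 1011 = 0100
  pos 1: 1000 XOR 1011 = 0011
  pos 3: 1110 XOR 1011 = 0101
  pos 4: 1011 XOR 1011 = 0000
  pos 8: 1111 XOR 1011 = 0100
  pos 9: 1001 XOR 1011 = 0010
Remainder = 010 (nonzero — an error is detected).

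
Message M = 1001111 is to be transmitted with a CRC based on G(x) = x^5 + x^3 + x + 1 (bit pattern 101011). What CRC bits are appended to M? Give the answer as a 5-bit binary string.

11001

Append 5 zeros: 100111100000. Divide by 101011 (XOR where the leading bit is 1):
  pos 0: 100111 XOR 101011 = 001100
  pos 2: 110010 XOR 101011 = 011001
  pos 3: 110010 XOR 101011 = 011001
  pos 4: 110010 XOR 101011 = 011001
  pos 5: 110010 XOR 101011 = 011001
  pos 6: 110010 XOR 101011 = 011001
Remainder (last 5 bits) = 11001. This is the CRC / FCS.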